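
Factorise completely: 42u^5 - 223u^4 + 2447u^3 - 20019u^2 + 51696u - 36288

Trying the rational-root candidates, u = 8/3 is a root, so (3u - 8) divides it; the quotient is 14u^4 - 37u^3 + 717u^2 - 4761u + 4536.
Then u = 9/2 is a root, so (2u - 9) is a factor; dividing leaves 7u^3 + 13u^2 + 417u - 504.
Continuing, u = 8/7 is a root, giving the factor (7u - 8) and quotient u^2 + 3u + 63.
The quadratic u^2 + 3u + 63 has discriminant -243 < 0 and is irreducible over ℤ.

(2u - 9)(3u - 8)(7u - 8)(u^2 + 3u + 63)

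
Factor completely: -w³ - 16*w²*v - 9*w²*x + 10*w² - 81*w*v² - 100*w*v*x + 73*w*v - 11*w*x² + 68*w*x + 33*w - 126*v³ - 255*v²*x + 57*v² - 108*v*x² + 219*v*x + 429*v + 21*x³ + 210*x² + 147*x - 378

Group: w*(-w² - 13*w*v - 6*w*x + 16*w - 42*v² - 43*v*x + 103*v + 7*x² + 56*x - 63) + (3*v + 3*x + 6)*(-w² - 13*w*v - 6*w*x + 16*w - 42*v² - 43*v*x + 103*v + 7*x² + 56*x - 63); both groups contain (-w² - 13*w*v - 6*w*x + 16*w - 42*v² - 43*v*x + 103*v + 7*x² + 56*x - 63), so (w + 3*v + 3*x + 6) is a factor with cofactor -w² - 13*w*v - 6*w*x + 16*w - 42*v² - 43*v*x + 103*v + 7*x² + 56*x - 63.
The cofactor groups again: -w² - 13*w*v - 6*w*x + 16*w - 42*v² - 43*v*x + 103*v + 7*x² + 56*x - 63 = -w*(w + 6*v + 7*x - 7) + (-7*v + x + 9)*(w + 6*v + 7*x - 7); both groups contain (w + 6*v + 7*x - 7), giving -(w + 7*v - x - 9)*(w + 6*v + 7*x - 7).

-(w + 3*v + 3*x + 6)*(w + 6*v + 7*x - 7)*(w + 7*v - x - 9)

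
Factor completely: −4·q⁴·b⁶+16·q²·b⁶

−4·b⁶·q²·(q+2)·(q−2)

Factor out 4·q²·b⁶ first: what remains is −q²+4.
Recognize a difference of squares with the parts 2 and q.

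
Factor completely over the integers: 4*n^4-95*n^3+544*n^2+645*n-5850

Testing divisors of the constant over divisors of the leading coefficient, n = 13 is a root, so (n-13) divides it; the quotient is 4*n^3-43*n^2-15*n+450.
Next, n = 15/4 is a root, giving the factor (4*n-15) and quotient n^2-7*n-30.
The remaining quadratic factors as (n+3)(n-10).

(4*n-15)*(n+3)*(n-10)*(n-13)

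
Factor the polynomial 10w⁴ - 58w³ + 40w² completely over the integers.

2w²(5w - 4)(w - 5)

Pull out the common factor 2w², then factor the remaining trinomial.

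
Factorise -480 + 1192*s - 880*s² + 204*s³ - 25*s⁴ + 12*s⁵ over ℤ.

Trying the rational-root candidates, s = 4/3 is a root, so (3*s - 4) is a factor; dividing leaves 4*s⁴ - 3*s³ + 64*s² - 208*s + 120.
Then s = 2 is a root, so (s - 2) is a factor; dividing leaves 4*s³ + 5*s² + 74*s - 60.
Then s = 3/4 is a root, so (4*s - 3) is a factor; dividing leaves s² + 2*s + 20.
The quadratic s² + 2*s + 20 has discriminant -76 < 0 and is irreducible over ℤ.

(3*s - 4)*(4*s - 3)*(s - 2)*(s² + 2*s + 20)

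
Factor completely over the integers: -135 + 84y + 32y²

(4y + 15)(8y - 9)

Need a pair with product 32·(-135) = -4320 and sum 84: that's -36 and 120.
Split the middle term: 32y² - 36y + 120y - 135 = 4y(8y - 9) + 15(8y - 9).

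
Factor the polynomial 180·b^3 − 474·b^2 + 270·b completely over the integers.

6·b·(5·b − 9)·(6·b − 5)

Pull out the common factor 6·b, then factor the remaining trinomial.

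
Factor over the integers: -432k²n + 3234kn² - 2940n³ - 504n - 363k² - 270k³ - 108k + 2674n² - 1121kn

Group: 3k(-90k² + 276kn - 121k - 210n² + 191n - 36) + 14n(-90k² + 276kn - 121k - 210n² + 191n - 36); both groups contain (-90k² + 276kn - 121k - 210n² + 191n - 36), so (3k + 14n) is a factor with cofactor -90k² + 276kn - 121k - 210n² + 191n - 36.
The cofactor groups again: -90k² + 276kn - 121k - 210n² + 191n - 36 = -9k(10k - 14n + 9) + (15n - 4)(10k - 14n + 9); both groups contain (10k - 14n + 9), giving -(9k - 15n + 4)(10k - 14n + 9).

-(10k - 14n + 9)(3k + 14n)(9k - 15n + 4)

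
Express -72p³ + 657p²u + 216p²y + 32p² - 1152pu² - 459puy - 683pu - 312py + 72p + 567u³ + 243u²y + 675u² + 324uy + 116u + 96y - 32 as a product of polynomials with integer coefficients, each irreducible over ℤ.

-(8p - 9u - 8)(9p - 9u - 4)(p - 7u - 3y + 1)

Group: 9p(-8p² + 65pu + 24py - 63u² - 27uy - 47u - 24y + 8) + (-9u - 4)(-8p² + 65pu + 24py - 63u² - 27uy - 47u - 24y + 8); both groups contain (-8p² + 65pu + 24py - 63u² - 27uy - 47u - 24y + 8), so (9p - 9u - 4) is a factor with cofactor -8p² + 65pu + 24py - 63u² - 27uy - 47u - 24y + 8.
The cofactor groups again: -8p² + 65pu + 24py - 63u² - 27uy - 47u - 24y + 8 = -p(8p - 9u - 8) + (7u + 3y - 1)(8p - 9u - 8); both groups contain (8p - 9u - 8), giving -(p - 7u - 3y + 1)(8p - 9u - 8).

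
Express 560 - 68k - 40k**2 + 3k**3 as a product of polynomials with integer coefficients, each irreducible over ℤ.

(3k - 10)(k + 4)(k - 14)

By the rational root theorem, k = -4 is a root, so (k + 4) divides it; the quotient is 3k**2 - 52k + 140.
The remaining quadratic factors as (3k - 10)(k - 14).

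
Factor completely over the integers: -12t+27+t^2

(t-3)(t-9)

Two integers with product 27 and sum -12 are -3 and -9.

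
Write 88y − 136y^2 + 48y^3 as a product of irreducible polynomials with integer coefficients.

Pull out the common factor 8y, then factor the remaining trinomial.

8y(6y − 11)(y − 1)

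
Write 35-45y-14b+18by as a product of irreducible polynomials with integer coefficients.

Group as (18by-14b) + (-45y+35) = 2b(9y-7) - 5(9y-7).
Both groups share the factor (9y-7).

(2b-5)(9y-7)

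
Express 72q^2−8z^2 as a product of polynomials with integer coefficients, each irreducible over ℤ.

Pull out the common factor 8; 9q^2−z^2 is a difference of squares.

8(3q+z)(3q−z)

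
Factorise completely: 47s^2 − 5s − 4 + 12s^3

(3s − 1)(4s + 1)(s + 4)

By the rational root theorem, s = −4 is a root, so (s + 4) divides it; the quotient is 12s^2 − s − 1.
The remaining quadratic factors as (3s − 1)(4s + 1).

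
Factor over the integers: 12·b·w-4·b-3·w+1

Group as (12·b·w-4·b) + (-3·w+1) = 4·b·(3·w-1) - (3·w-1).
Both groups share the factor (3·w-1).

(3·w-1)·(4·b-1)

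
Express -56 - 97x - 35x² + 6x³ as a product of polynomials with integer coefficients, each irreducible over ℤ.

Among the possible rational roots, x = 8 is a root, giving the factor (x - 8) and quotient 6x² + 13x + 7.
The remaining quadratic factors as (6x + 7)(x + 1).

(6x + 7)(x + 1)(x - 8)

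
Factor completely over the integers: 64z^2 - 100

Factor out 4, leaving 16z^2 - 25, which is a difference of two squares.

4(4z + 5)(4z - 5)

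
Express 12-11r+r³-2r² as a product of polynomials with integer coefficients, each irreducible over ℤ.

By the rational root theorem, r = 1 is a root, so (r-1) divides it; the quotient is r²-r-12.
The remaining quadratic factors as (r+3)(r-4).

(r+3)(r-1)(r-4)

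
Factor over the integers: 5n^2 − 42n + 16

(5n − 2)(n − 8)

Need a pair with product 5·16 = 80 and sum −42: that's −40 and −2.
Split the middle term: 5n^2 − 40n − 2n + 16 = 5n(n − 8) − 2(n − 8).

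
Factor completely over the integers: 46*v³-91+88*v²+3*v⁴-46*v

(3*v+7)*(v+1)*(v+13)*(v-1)

Testing divisors of the constant over divisors of the leading coefficient, v = -7/3 is a root, giving the factor (3*v+7) and quotient v³+13*v²-v-13.
Next, v = -1 is a root, so (v+1) divides it; the quotient is v²+12*v-13.
The remaining quadratic factors as (v-1)(v+13).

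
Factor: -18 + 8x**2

Every term has a factor of 2. Then 4x**2 - 9 = (2x)² − (3)².

2(2x + 3)(2x - 3)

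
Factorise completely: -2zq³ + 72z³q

Every term has a factor of 2zq. Then 36z² - q² = (6z)² − (q)².

2qz(6z - q)(6z + q)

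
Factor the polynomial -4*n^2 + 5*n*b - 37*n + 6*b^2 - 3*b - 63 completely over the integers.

-(n - 2*b + 7)*(4*n + 3*b + 9)

Group: -4*n*(n - 2*b + 7) + (-3*b - 9)*(n - 2*b + 7); both groups contain (n - 2*b + 7).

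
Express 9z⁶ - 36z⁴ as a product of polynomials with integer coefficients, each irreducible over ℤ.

Every term has a factor of 9z⁴; factoring it out leaves z² - 4.
Recognize a difference of squares with the parts z and 2.

9z⁴(z + 2)(z - 2)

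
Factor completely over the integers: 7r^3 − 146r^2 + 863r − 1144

Among the possible rational roots, r = 8 is a root, so (r − 8) divides it; the quotient is 7r^2 − 90r + 143.
The remaining quadratic factors as (r − 11)(7r − 13).

(7r − 13)(r − 11)(r − 8)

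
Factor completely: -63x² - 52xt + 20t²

Group: -9x(7x - 2t) - 10t(7x - 2t); both groups contain (7x - 2t).

-(7x - 2t)(9x + 10t)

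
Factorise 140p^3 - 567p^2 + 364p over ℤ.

7p(4p - 13)(5p - 4)

Pull out the common factor 7p, then factor the remaining trinomial.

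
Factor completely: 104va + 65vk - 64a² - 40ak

(13v - 8a)(8a + 5k)

Group: 8a(13v - 8a) + 5k(13v - 8a); both groups contain (13v - 8a).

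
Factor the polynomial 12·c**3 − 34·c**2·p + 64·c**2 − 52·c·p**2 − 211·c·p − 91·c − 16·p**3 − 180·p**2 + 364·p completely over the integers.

(2·c + p + 13)·(6·c + 4·p − 7)·(c − 4·p)

Group: 6·c·(2·c**2 − 7·c·p + 13·c − 4·p**2 − 52·p) + (4·p − 7)·(2·c**2 − 7·c·p + 13·c − 4·p**2 − 52·p); both groups contain (2·c**2 − 7·c·p + 13·c − 4·p**2 − 52·p), so (6·c + 4·p − 7) is a factor with cofactor 2·c**2 − 7·c·p + 13·c − 4·p**2 − 52·p.
The cofactor groups again: 2·c**2 − 7·c·p + 13·c − 4·p**2 − 52·p = 2·c·(c − 4·p) + (p + 13)·(c − 4·p); both groups contain (c − 4·p), giving (2·c + p + 13)·(c − 4·p).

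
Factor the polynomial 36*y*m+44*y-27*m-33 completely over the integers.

Group as (36*y*m+44*y) + (-27*m-33) = 4*y*(9*m+11) - 3*(9*m+11).
Both groups share the factor (9*m+11).

(4*y-3)*(9*m+11)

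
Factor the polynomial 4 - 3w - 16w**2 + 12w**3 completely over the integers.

Group as (12w**3 - 3w) + (-16w**2 + 4) = 3w(4w**2 - 1) - 4(4w**2 - 1).
Both groups share the factor (4w**2 - 1).

(2w + 1)(2w - 1)(3w - 4)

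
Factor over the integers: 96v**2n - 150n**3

Factor out 6n, leaving 16v**2 - 25n**2, which is a difference of two squares.

6n(4v - 5n)(4v + 5n)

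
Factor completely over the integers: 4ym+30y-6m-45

Group as (4ym+30y) + (-6m-45) = 2y(2m+15) - 3(2m+15).
Both groups share the factor (2m+15).

(2m+15)(2y-3)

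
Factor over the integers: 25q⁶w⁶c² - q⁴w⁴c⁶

c²q⁴w⁴(5qw - c²)(5qw + c²)

Pull out the common factor q⁴w⁴c², leaving 25q²w² - c⁴.
Recognize a difference of squares with the parts 5qw and c².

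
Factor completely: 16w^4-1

(2w+1)(2w-1)(4w^2+1)

Write as (4w^2)² − (1)², then factor 4w^2-1 once more.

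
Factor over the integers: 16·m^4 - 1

(2·m + 1)·(2·m - 1)·(4·m^2 + 1)

(2·m)⁴ − (1)⁴ = ((2·m)² − (1)²)((2·m)² + (1)²); the first factor splits again, the second (4·m^2 + 1) is irreducible.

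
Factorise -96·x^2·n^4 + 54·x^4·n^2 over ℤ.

Pull out the common factor 6·x^2·n^2; 9·x^2 - 16·n^2 is a difference of squares.

6·n^2·x^2·(3·x - 4·n)·(3·x + 4·n)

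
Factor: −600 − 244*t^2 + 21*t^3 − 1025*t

Trying the rational-root candidates, t = −5/7 is a root, so (7*t + 5) is a factor; dividing leaves 3*t^2 − 37*t − 120.
The remaining quadratic factors as (3*t + 8)(t − 15).

(3*t + 8)*(7*t + 5)*(t − 15)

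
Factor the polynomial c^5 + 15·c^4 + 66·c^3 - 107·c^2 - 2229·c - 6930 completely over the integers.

(c + 6)·(c + 7)·(c - 5)·(c^2 + 7·c + 33)

Testing divisors of the constant over divisors of the leading coefficient, c = 5 is a root, giving the factor (c - 5) and quotient c^4 + 20·c^3 + 166·c^2 + 723·c + 1386.
Continuing, c = -7 is a root, so (c + 7) divides it; the quotient is c^3 + 13·c^2 + 75·c + 198.
Continuing, c = -6 is a root, so (c + 6) divides it; the quotient is c^2 + 7·c + 33.
The quadratic c^2 + 7·c + 33 has discriminant -83 < 0 and is irreducible over ℤ.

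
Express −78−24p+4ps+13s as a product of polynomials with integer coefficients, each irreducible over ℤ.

(4p+13)(s−6)

Group as (4ps−24p) + (13s−78) = 4p(s−6) + 13(s−6).
Both groups share the factor (s−6).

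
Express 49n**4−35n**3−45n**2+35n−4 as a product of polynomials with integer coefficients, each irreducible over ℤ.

Trying the rational-root candidates, n = 1 is a root, so (n−1) divides it; the quotient is 49n**3+14n**2−31n+4.
Next, n = 4/7 is a root, giving the factor (7n−4) and quotient 7n**2+6n−1.
The remaining quadratic factors as (7n−1)(n+1).

(7n−1)(7n−4)(n+1)(n−1)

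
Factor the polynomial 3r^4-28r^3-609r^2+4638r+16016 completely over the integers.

Trying the rational-root candidates, r = 14 is a root, so (r-14) divides it; the quotient is 3r^3+14r^2-413r-1144.
Then r = -8/3 is a root, giving the factor (3r+8) and quotient r^2+2r-143.
The remaining quadratic factors as (r-11)(r+13).

(3r+8)(r+13)(r-11)(r-14)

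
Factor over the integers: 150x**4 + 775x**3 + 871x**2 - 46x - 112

By the rational root theorem, x = 1/3 is a root, giving the factor (3x - 1) and quotient 50x**3 + 275x**2 + 382x + 112.
Then x = -2/5 is a root, so (5x + 2) is a factor; dividing leaves 10x**2 + 51x + 56.
The remaining quadratic factors as (2x + 7)(5x + 8).

(2x + 7)(3x - 1)(5x + 2)(5x + 8)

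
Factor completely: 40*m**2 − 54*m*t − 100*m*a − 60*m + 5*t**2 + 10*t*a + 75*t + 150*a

Group: 10*m*(4*m − 5*t − 10*a) + (−t − 15)*(4*m − 5*t − 10*a); both groups contain (4*m − 5*t − 10*a).

(4*m − 5*t − 10*a)*(10*m − t − 15)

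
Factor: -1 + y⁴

Difference of squares twice: with A = y and B = 1, A⁴ − B⁴ = (A² − B²)(A² + B²), and A² − B² factors again.

(y + 1)*(y - 1)*(y² + 1)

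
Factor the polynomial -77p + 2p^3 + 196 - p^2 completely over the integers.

By the rational root theorem, p = 4 is a root, giving the factor (p - 4) and quotient 2p^2 + 7p - 49.
The remaining quadratic factors as (2p - 7)(p + 7).

(2p - 7)(p + 7)(p - 4)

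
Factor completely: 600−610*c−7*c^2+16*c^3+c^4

(c+10)*(c+12)*(c−1)*(c−5)

Trying the rational-root candidates, c = −10 is a root, giving the factor (c+10) and quotient c^3+6*c^2−67*c+60.
Then c = 1 is a root, so (c−1) divides it; the quotient is c^2+7*c−60.
The remaining quadratic factors as (c−5)(c+12).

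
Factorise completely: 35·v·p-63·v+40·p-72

(5·p-9)·(7·v+8)

Group as (35·v·p-63·v) + (40·p-72) = 7·v·(5·p-9) + 8·(5·p-9).
Both groups share the factor (5·p-9).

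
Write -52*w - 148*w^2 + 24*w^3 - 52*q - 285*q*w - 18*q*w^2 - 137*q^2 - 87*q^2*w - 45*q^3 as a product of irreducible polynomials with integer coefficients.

Group: 5*q*(-9*q^2 - 21*q*w - 4*q - 12*w^2 - 4*w) + (-2*w + 13)*(-9*q^2 - 21*q*w - 4*q - 12*w^2 - 4*w); both groups contain (-9*q^2 - 21*q*w - 4*q - 12*w^2 - 4*w), so (5*q - 2*w + 13) is a factor with cofactor -9*q^2 - 21*q*w - 4*q - 12*w^2 - 4*w.
The cofactor groups again: -9*q^2 - 21*q*w - 4*q - 12*w^2 - 4*w = -9*q*(q + w) + (-12*w - 4)*(q + w); both groups contain (q + w), giving -(9*q + 12*w + 4)*(q + w).

-(5*q - 2*w + 13)*(9*q + 12*w + 4)*(q + w)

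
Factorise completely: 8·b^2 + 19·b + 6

Need a pair with product 8·6 = 48 and sum 19: that's 16 and 3.
Split the middle term: 8·b^2 + 16·b + 3·b + 6 = 8·b·(b + 2) + 3·(b + 2).

(8·b + 3)·(b + 2)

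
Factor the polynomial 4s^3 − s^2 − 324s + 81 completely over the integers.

(4s − 1)(s + 9)(s − 9)

Testing divisors of the constant over divisors of the leading coefficient, s = 1/4 is a root, so (4s − 1) is a factor; dividing leaves s^2 − 81.
The remaining quadratic factors as (s + 9)(s − 9).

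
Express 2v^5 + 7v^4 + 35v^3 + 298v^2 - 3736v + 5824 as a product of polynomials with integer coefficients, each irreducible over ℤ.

(2v - 7)(v + 8)(v - 2)(v^2 + v + 52)

Among the possible rational roots, v = 2 is a root, giving the factor (v - 2) and quotient 2v^4 + 11v^3 + 57v^2 + 412v - 2912.
Continuing, v = 7/2 is a root, so (2v - 7) is a factor; dividing leaves v^3 + 9v^2 + 60v + 416.
Next, v = -8 is a root, giving the factor (v + 8) and quotient v^2 + v + 52.
The quadratic v^2 + v + 52 has discriminant -207 < 0 and is irreducible over ℤ.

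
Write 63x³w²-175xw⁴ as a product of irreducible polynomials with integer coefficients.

7w²x(3x-5w)(3x+5w)

Pull out the common factor 7xw²; 9x²-25w² is a difference of squares.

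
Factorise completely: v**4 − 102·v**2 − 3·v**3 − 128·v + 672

Trying the rational-root candidates, v = 2 is a root, so (v − 2) is a factor; dividing leaves v**3 − v**2 − 104·v − 336.
Next, v = 12 is a root, giving the factor (v − 12) and quotient v**2 + 11·v + 28.
The remaining quadratic factors as (v + 4)(v + 7).

(v + 4)·(v + 7)·(v − 12)·(v − 2)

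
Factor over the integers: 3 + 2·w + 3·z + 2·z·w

(2·w + 3)·(z + 1)

Group as (2·z·w + 3·z) + (2·w + 3) = z·(2·w + 3) + (2·w + 3).
Both groups share the factor (2·w + 3).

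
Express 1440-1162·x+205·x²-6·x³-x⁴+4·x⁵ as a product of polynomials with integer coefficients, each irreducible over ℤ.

(4·x-9)·(x+5)·(x-2)·(x²-x+16)

Trying the rational-root candidates, x = -5 is a root, giving the factor (x+5) and quotient 4·x⁴-21·x³+99·x²-290·x+288.
Continuing, x = 9/4 is a root, so (4·x-9) divides it; the quotient is x³-3·x²+18·x-32.
Then x = 2 is a root, giving the factor (x-2) and quotient x²-x+16.
The quadratic x²-x+16 has discriminant -63 < 0 and is irreducible over ℤ.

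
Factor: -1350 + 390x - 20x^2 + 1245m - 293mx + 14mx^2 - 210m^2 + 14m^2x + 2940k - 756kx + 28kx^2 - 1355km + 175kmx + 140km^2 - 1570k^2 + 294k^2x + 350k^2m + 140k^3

Group: 14k(10k^2 + 20km + 21kx - 105k + 2mx - 30m + 2x^2 - 39x + 135) + (7m - 10)(10k^2 + 20km + 21kx - 105k + 2mx - 30m + 2x^2 - 39x + 135); both groups contain (10k^2 + 20km + 21kx - 105k + 2mx - 30m + 2x^2 - 39x + 135), so (14k + 7m - 10) is a factor with cofactor 10k^2 + 20km + 21kx - 105k + 2mx - 30m + 2x^2 - 39x + 135.
The cofactor groups again: 10k^2 + 20km + 21kx - 105k + 2mx - 30m + 2x^2 - 39x + 135 = k(10k + x - 15) + (2m + 2x - 9)(10k + x - 15); both groups contain (10k + x - 15), giving (k + 2m + 2x - 9)(10k + x - 15).

(10k + x - 15)(14k + 7m - 10)(k + 2m + 2x - 9)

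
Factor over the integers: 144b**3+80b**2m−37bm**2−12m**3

(4b+3m)(4b+m)(9b−4m)

Group: 4b(36b**2+11bm−12m**2) + m(36b**2+11bm−12m**2); both groups contain (36b**2+11bm−12m**2), so (4b+m) is a factor with cofactor 36b**2+11bm−12m**2.
The cofactor groups again: 36b**2+11bm−12m**2 = 9b(4b+3m) − 4m(4b+3m); both groups contain (4b+3m), giving (9b−4m)(4b+3m).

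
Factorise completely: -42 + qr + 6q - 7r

Group as (qr + 6q) + (-7r - 42) = q(r + 6) - 7(r + 6).
Both groups share the factor (r + 6).

(q - 7)(r + 6)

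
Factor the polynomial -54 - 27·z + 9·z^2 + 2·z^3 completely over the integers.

Trying the rational-root candidates, z = 3 is a root, so (z - 3) divides it; the quotient is 2·z^2 + 15·z + 18.
The remaining quadratic factors as (z + 6)(2·z + 3).

(2·z + 3)·(z + 6)·(z - 3)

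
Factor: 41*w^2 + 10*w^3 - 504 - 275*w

Trying the rational-root candidates, w = -7 is a root, giving the factor (w + 7) and quotient 10*w^2 - 29*w - 72.
The remaining quadratic factors as (2*w - 9)(5*w + 8).

(2*w - 9)*(5*w + 8)*(w + 7)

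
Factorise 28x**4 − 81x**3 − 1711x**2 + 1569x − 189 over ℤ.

(4x − 3)(7x − 1)(x + 7)(x − 9)

Trying the rational-root candidates, x = −7 is a root, giving the factor (x + 7) and quotient 28x**3 − 277x**2 + 228x − 27.
Then x = 9 is a root, so (x − 9) is a factor; dividing leaves 28x**2 − 25x + 3.
The remaining quadratic factors as (4x − 3)(7x − 1).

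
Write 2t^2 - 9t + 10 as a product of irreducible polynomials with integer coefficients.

Need a pair with product 2·10 = 20 and sum -9: that's -4 and -5.
Split the middle term: 2t^2 - 4t - 5t + 10 = 2t(t - 2) - 5(t - 2).

(2t - 5)(t - 2)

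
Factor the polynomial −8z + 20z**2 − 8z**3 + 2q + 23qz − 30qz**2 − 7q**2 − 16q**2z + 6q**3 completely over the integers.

(2q + 2z − 1)(3q + z − 2)(q − 4z)

Group: 2q(3q**2 − 11qz − 2q − 4z**2 + 8z) + (2z − 1)(3q**2 − 11qz − 2q − 4z**2 + 8z); both groups contain (3q**2 − 11qz − 2q − 4z**2 + 8z), so (2q + 2z − 1) is a factor with cofactor 3q**2 − 11qz − 2q − 4z**2 + 8z.
The cofactor groups again: 3q**2 − 11qz − 2q − 4z**2 + 8z = q(3q + z − 2) − 4z(3q + z − 2); both groups contain (3q + z − 2), giving (q − 4z)(3q + z − 2).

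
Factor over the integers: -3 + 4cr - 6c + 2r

Group as (4cr - 6c) + (2r - 3) = 2c(2r - 3) + (2r - 3).
Both groups share the factor (2r - 3).

(2c + 1)(2r - 3)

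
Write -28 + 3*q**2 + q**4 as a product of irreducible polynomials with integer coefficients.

Substitute u = q**2 to get a quadratic in u, then factor.
q**2 + 7 is irreducible over ℤ (always positive, so no real roots).
q**2 - 4 is a difference of squares.

(q + 2)*(q - 2)*(q**2 + 7)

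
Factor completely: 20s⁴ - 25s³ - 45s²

5s²(4s - 9)(s + 1)

Pull out the common factor 5s², then factor the remaining trinomial.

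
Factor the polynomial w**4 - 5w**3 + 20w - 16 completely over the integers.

Testing divisors of the constant over divisors of the leading coefficient, w = -2 is a root, giving the factor (w + 2) and quotient w**3 - 7w**2 + 14w - 8.
Then w = 4 is a root, giving the factor (w - 4) and quotient w**2 - 3w + 2.
The remaining quadratic factors as (w - 2)(w - 1).

(w + 2)(w - 1)(w - 2)(w - 4)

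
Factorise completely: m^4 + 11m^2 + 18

Substitute u = m^2 to get a quadratic in u, then factor.
m^2 + 2 is irreducible over ℤ (always positive, so no real roots).
m^2 + 9 is irreducible over ℤ (sum of squares).

(m^2 + 2)(m^2 + 9)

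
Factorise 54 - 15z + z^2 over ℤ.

Two integers with product 54 and sum -15 are -6 and -9.

(z - 6)(z - 9)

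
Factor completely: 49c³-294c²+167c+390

By the rational root theorem, c = 5 is a root, so (c-5) divides it; the quotient is 49c²-49c-78.
The remaining quadratic factors as (7c-13)(7c+6).

(7c+6)(7c-13)(c-5)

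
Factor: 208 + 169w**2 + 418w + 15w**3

Trying the rational-root candidates, w = -8 is a root, so (w + 8) is a factor; dividing leaves 15w**2 + 49w + 26.
The remaining quadratic factors as (3w + 2)(5w + 13).

(3w + 2)(5w + 13)(w + 8)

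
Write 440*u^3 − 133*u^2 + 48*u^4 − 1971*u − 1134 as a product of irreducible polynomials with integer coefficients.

(3*u + 2)*(4*u + 7)*(4*u − 9)*(u + 9)

By the rational root theorem, u = 9/4 is a root, giving the factor (4*u − 9) and quotient 12*u^3 + 137*u^2 + 275*u + 126.
Next, u = −9 is a root, so (u + 9) divides it; the quotient is 12*u^2 + 29*u + 14.
The remaining quadratic factors as (3*u + 2)(4*u + 7).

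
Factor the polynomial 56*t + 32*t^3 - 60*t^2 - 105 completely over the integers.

(8*t - 15)*(4*t^2 + 7)

Group as (32*t^3 + 56*t) + (-60*t^2 - 105) = 8*t*(4*t^2 + 7) - 15*(4*t^2 + 7).
Both groups share the factor (4*t^2 + 7).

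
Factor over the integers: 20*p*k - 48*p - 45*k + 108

(4*p - 9)*(5*k - 12)

Group as (20*p*k - 48*p) + (-45*k + 108) = 4*p*(5*k - 12) - 9*(5*k - 12).
Both groups share the factor (5*k - 12).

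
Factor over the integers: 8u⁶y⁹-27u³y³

u³y³(2uy²-3)(4u²y⁴+6uy²+9)

Every term has a factor of u³y³; factoring it out leaves 8u³y⁶-27.
Recognize a difference of cubes with the parts 2uy² and 3.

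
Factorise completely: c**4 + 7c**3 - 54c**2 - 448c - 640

(c + 2)(c + 5)(c + 8)(c - 8)

By the rational root theorem, c = 8 is a root, so (c - 8) is a factor; dividing leaves c**3 + 15c**2 + 66c + 80.
Continuing, c = -2 is a root, so (c + 2) divides it; the quotient is c**2 + 13c + 40.
The remaining quadratic factors as (c + 5)(c + 8).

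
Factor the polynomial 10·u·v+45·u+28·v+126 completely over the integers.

Group as (10·u·v+45·u) + (28·v+126) = 5·u·(2·v+9) + 14·(2·v+9).
Both groups share the factor (2·v+9).

(2·v+9)·(5·u+14)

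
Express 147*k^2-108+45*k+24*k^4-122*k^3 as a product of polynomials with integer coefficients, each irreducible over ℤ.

By the rational root theorem, k = 4/3 is a root, giving the factor (3*k-4) and quotient 8*k^3-30*k^2+9*k+27.
Continuing, k = 3 is a root, giving the factor (k-3) and quotient 8*k^2-6*k-9.
The remaining quadratic factors as (4*k+3)(2*k-3).

(2*k-3)*(3*k-4)*(4*k+3)*(k-3)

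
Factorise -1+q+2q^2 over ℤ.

(2q-1)(q+1)

Need a pair with product 2·(-1) = -2 and sum 1: that's 2 and -1.
Split the middle term: 2q^2+2q - q-1 = 2q(q+1) - (q+1).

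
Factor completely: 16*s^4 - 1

(2*s)⁴ − (1)⁴ = ((2*s)² − (1)²)((2*s)² + (1)²); the first factor splits again, the second (4*s^2 + 1) is irreducible.

(2*s + 1)*(2*s - 1)*(4*s^2 + 1)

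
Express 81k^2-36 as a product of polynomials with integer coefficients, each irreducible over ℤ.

Pull out the common factor 9; 9k^2-4 is a difference of squares.

9(3k+2)(3k-2)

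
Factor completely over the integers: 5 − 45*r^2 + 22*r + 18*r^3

Testing divisors of the constant over divisors of the leading coefficient, r = 1 is a root, so (r − 1) divides it; the quotient is 18*r^2 − 27*r − 5.
The remaining quadratic factors as (3*r − 5)(6*r + 1).

(3*r − 5)*(6*r + 1)*(r − 1)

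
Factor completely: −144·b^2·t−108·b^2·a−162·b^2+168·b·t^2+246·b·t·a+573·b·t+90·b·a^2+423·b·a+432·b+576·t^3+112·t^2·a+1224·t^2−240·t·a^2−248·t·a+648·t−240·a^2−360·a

−(6·b+9·t−5·a)·(3·b−8·t−8)·(8·t+6·a+9)

Group: 6·b·(−24·b·t−18·b·a−27·b+64·t^2+48·t·a+136·t+48·a+72) + (9·t−5·a)·(−24·b·t−18·b·a−27·b+64·t^2+48·t·a+136·t+48·a+72); both groups contain (−24·b·t−18·b·a−27·b+64·t^2+48·t·a+136·t+48·a+72), so (6·b+9·t−5·a) is a factor with cofactor −24·b·t−18·b·a−27·b+64·t^2+48·t·a+136·t+48·a+72.
The cofactor groups again: −24·b·t−18·b·a−27·b+64·t^2+48·t·a+136·t+48·a+72 = −8·t·(3·b−8·t−8) + (−6·a−9)·(3·b−8·t−8); both groups contain (3·b−8·t−8), giving −(8·t+6·a+9)·(3·b−8·t−8).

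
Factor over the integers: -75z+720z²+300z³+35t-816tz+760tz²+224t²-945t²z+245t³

(5t-10z+1)(7t+2z+5)(7t-15z)

Group: 5t(49t²-91tz+35t-30z²-75z) + (-10z+1)(49t²-91tz+35t-30z²-75z); both groups contain (49t²-91tz+35t-30z²-75z), so (5t-10z+1) is a factor with cofactor 49t²-91tz+35t-30z²-75z.
The cofactor groups again: 49t²-91tz+35t-30z²-75z = 7t(7t+2z+5) - 15z(7t+2z+5); both groups contain (7t+2z+5), giving (7t-15z)(7t+2z+5).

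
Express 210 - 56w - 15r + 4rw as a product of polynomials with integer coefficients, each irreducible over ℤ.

Group as (4rw - 15r) + (-56w + 210) = r(4w - 15) - 14(4w - 15).
Both groups share the factor (4w - 15).

(4w - 15)(r - 14)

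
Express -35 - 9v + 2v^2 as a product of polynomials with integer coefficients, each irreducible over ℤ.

(2v + 5)(v - 7)

Need a pair with product 2·(-35) = -70 and sum -9: that's -14 and 5.
Split the middle term: 2v^2 - 14v + 5v - 35 = 2v(v - 7) + 5(v - 7).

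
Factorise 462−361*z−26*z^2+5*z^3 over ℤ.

Testing divisors of the constant over divisors of the leading coefficient, z = −7 is a root, giving the factor (z+7) and quotient 5*z^2−61*z+66.
The remaining quadratic factors as (5*z−6)(z−11).

(5*z−6)*(z+7)*(z−11)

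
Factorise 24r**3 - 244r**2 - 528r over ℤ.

4r(6r + 11)(r - 12)

Pull out the common factor 4r, then factor the remaining trinomial.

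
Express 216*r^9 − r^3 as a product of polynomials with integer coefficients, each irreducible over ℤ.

r^3*(6*r^2 − 1)*(36*r^4 + 6*r^2 + 1)

Pull out the common factor r^3, leaving 216*r^6 − 1.
Recognize a difference of cubes with the parts 6*r^2 and 1.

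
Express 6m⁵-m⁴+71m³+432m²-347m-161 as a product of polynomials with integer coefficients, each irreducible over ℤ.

(2m+7)(3m+1)(m-1)(m²-3m+23)

Trying the rational-root candidates, m = -7/2 is a root, giving the factor (2m+7) and quotient 3m⁴-11m³+74m²-43m-23.
Then m = 1 is a root, giving the factor (m-1) and quotient 3m³-8m²+66m+23.
Continuing, m = -1/3 is a root, so (3m+1) divides it; the quotient is m²-3m+23.
The quadratic m²-3m+23 has discriminant -83 < 0 and is irreducible over ℤ.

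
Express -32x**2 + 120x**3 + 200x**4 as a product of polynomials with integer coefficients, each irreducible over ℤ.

Pull out the common factor 8x**2, then factor the remaining trinomial.

8x**2(5x + 4)(5x - 1)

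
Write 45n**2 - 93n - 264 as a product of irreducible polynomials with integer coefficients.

3(3n - 11)(5n + 8)

Pull out the common factor 3, then factor the remaining trinomial.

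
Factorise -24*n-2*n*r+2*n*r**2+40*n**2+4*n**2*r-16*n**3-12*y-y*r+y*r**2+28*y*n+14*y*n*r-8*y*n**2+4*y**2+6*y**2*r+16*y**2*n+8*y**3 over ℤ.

(2*y-2*n+r+3)*(y+2*n)*(4*y+4*n+r-4)

Group: 4*y*(2*y**2+2*y*n+y*r+3*y-4*n**2+2*n*r+6*n) + (4*n+r-4)*(2*y**2+2*y*n+y*r+3*y-4*n**2+2*n*r+6*n); both groups contain (2*y**2+2*y*n+y*r+3*y-4*n**2+2*n*r+6*n), so (4*y+4*n+r-4) is a factor with cofactor 2*y**2+2*y*n+y*r+3*y-4*n**2+2*n*r+6*n.
The cofactor groups again: 2*y**2+2*y*n+y*r+3*y-4*n**2+2*n*r+6*n = 2*y*(y+2*n) + (-2*n+r+3)*(y+2*n); both groups contain (y+2*n), giving (2*y-2*n+r+3)*(y+2*n).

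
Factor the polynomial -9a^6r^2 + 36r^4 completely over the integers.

Pull out the common factor 9r^2, leaving -a^6 + 4r^2.
Recognize a difference of squares with the parts 2r and a^3.

-9r^2(a^3 + 2r)(a^3 - 2r)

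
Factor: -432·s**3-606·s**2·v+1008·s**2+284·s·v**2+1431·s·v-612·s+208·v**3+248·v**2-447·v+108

Group: 8·s·(-54·s**2+12·s·v+99·s+16·v**2+24·v-27) + (13·v-4)·(-54·s**2+12·s·v+99·s+16·v**2+24·v-27); both groups contain (-54·s**2+12·s·v+99·s+16·v**2+24·v-27), so (8·s+13·v-4) is a factor with cofactor -54·s**2+12·s·v+99·s+16·v**2+24·v-27.
The cofactor groups again: -54·s**2+12·s·v+99·s+16·v**2+24·v-27 = -9·s·(6·s-4·v-9) + (-4·v+3)·(6·s-4·v-9); both groups contain (6·s-4·v-9), giving -(9·s+4·v-3)·(6·s-4·v-9).

-(6·s-4·v-9)·(8·s+13·v-4)·(9·s+4·v-3)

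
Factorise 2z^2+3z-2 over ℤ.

(2z-1)(z+2)

Need a pair with product 2·(-2) = -4 and sum 3: that's 4 and -1.
Split the middle term: 2z^2+4z - z-2 = 2z(z+2) - (z+2).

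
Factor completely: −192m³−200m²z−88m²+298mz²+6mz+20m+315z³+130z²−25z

Group: 8m(−24m²+2mz+4m+35z²−5z) + (9z+5)(−24m²+2mz+4m+35z²−5z); both groups contain (−24m²+2mz+4m+35z²−5z), so (8m+9z+5) is a factor with cofactor −24m²+2mz+4m+35z²−5z.
The cofactor groups again: −24m²+2mz+4m+35z²−5z = −6m(4m−5z) + (−7z+1)(4m−5z); both groups contain (4m−5z), giving −(6m+7z−1)(4m−5z).

−(4m−5z)(6m+7z−1)(8m+9z+5)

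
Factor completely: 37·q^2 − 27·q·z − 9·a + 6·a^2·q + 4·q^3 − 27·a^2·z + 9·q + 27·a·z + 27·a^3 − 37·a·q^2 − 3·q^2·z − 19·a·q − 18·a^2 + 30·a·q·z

(3·a + 4·q − 3·z + 1)·(9·a − q − 9)·(a − q)

Group: a·(27·a^2 + 33·a·q − 27·a·z − 18·a − 4·q^2 + 3·q·z − 37·q + 27·z − 9) − q·(27·a^2 + 33·a·q − 27·a·z − 18·a − 4·q^2 + 3·q·z − 37·q + 27·z − 9); both groups contain (27·a^2 + 33·a·q − 27·a·z − 18·a − 4·q^2 + 3·q·z − 37·q + 27·z − 9), so (a − q) is a factor with cofactor 27·a^2 + 33·a·q − 27·a·z − 18·a − 4·q^2 + 3·q·z − 37·q + 27·z − 9.
The cofactor groups again: 27·a^2 + 33·a·q − 27·a·z − 18·a − 4·q^2 + 3·q·z − 37·q + 27·z − 9 = 9·a·(3·a + 4·q − 3·z + 1) + (−q − 9)·(3·a + 4·q − 3·z + 1); both groups contain (3·a + 4·q − 3·z + 1), giving (9·a − q − 9)·(3·a + 4·q − 3·z + 1).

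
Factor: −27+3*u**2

Pull out the common factor 3; u**2−9 is a difference of squares.

3*(u+3)*(u−3)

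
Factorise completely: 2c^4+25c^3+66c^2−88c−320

Trying the rational-root candidates, c = 2 is a root, so (c−2) is a factor; dividing leaves 2c^3+29c^2+124c+160.
Then c = −5/2 is a root, so (2c+5) is a factor; dividing leaves c^2+12c+32.
The remaining quadratic factors as (c+8)(c+4).

(2c+5)(c+4)(c+8)(c−2)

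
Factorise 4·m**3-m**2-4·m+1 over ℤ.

By the rational root theorem, m = -1 is a root, so (m+1) divides it; the quotient is 4·m**2-5·m+1.
The remaining quadratic factors as (4·m-1)(m-1).

(4·m-1)·(m+1)·(m-1)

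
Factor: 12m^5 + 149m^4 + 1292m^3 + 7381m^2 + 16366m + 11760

(3m + 5)(4m + 7)(m + 6)(m^2 + 3m + 56)

Testing divisors of the constant over divisors of the leading coefficient, m = -5/3 is a root, giving the factor (3m + 5) and quotient 4m^4 + 43m^3 + 359m^2 + 1862m + 2352.
Continuing, m = -6 is a root, so (m + 6) divides it; the quotient is 4m^3 + 19m^2 + 245m + 392.
Then m = -7/4 is a root, so (4m + 7) divides it; the quotient is m^2 + 3m + 56.
The quadratic m^2 + 3m + 56 has discriminant -215 < 0 and is irreducible over ℤ.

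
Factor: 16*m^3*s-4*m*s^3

4*m*s*(2*m+s)*(2*m-s)

Pull out the common factor 4*m*s; 4*m^2-s^2 is a difference of squares.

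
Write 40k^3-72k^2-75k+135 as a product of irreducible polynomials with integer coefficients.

(5k-9)(8k^2-15)

Group as (40k^3-75k) + (-72k^2+135) = 5k(8k^2-15) - 9(8k^2-15).
Both groups share the factor (8k^2-15).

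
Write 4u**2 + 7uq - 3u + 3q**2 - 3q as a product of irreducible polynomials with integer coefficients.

(4u + 3q - 3)(u + q)

Group: u(4u + 3q - 3) + q(4u + 3q - 3); both groups contain (4u + 3q - 3).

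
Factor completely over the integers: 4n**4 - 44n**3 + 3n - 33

(n - 11)(4n**3 + 3)

Group as (4n**4 + 3n) + (-44n**3 - 33) = n(4n**3 + 3) - 11(4n**3 + 3).
Both groups share the factor (4n**3 + 3).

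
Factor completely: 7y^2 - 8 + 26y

(7y - 2)(y + 4)

Need a pair with product 7·(-8) = -56 and sum 26: that's 28 and -2.
Split the middle term: 7y^2 + 28y - 2y - 8 = 7y(y + 4) - 2(y + 4).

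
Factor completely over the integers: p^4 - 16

(p + 2)(p - 2)(p^2 + 4)

Substitute u = p^2 to get a quadratic in u, then factor.
p^2 - 4 is a difference of squares.
p^2 + 4 is irreducible over ℤ (sum of squares).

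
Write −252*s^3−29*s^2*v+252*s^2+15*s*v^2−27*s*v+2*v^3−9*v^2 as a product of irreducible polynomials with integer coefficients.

−(4*s−v)*(7*s+v)*(9*s+2*v−9)

Group: 9*s*(−28*s^2+3*s*v+v^2) + (2*v−9)*(−28*s^2+3*s*v+v^2); both groups contain (−28*s^2+3*s*v+v^2), so (9*s+2*v−9) is a factor with cofactor −28*s^2+3*s*v+v^2.
The cofactor groups again: −28*s^2+3*s*v+v^2 = −4*s*(7*s+v) + v*(7*s+v); both groups contain (7*s+v), giving −(4*s−v)*(7*s+v).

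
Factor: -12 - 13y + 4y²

Need a pair with product 4·(-12) = -48 and sum -13: that's -16 and 3.
Split the middle term: 4y² - 16y + 3y - 12 = 4y(y - 4) + 3(y - 4).

(4y + 3)(y - 4)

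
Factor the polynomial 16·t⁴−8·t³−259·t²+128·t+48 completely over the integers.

(4·t+1)·(4·t−3)·(t+4)·(t−4)

By the rational root theorem, t = 3/4 is a root, giving the factor (4·t−3) and quotient 4·t³+t²−64·t−16.
Continuing, t = −1/4 is a root, so (4·t+1) divides it; the quotient is t²−16.
The remaining quadratic factors as (t+4)(t−4).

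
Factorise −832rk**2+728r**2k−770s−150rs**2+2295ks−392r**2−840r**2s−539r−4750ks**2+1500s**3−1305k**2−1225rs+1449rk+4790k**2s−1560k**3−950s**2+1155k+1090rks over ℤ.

(7r−15k+10s)(13k−15s−7)(8r+8k−10s+11)

Group: 8r(91rk−105rs−49r−195k**2+355ks+105k−150s**2−70s) + (8k−10s+11)(91rk−105rs−49r−195k**2+355ks+105k−150s**2−70s); both groups contain (91rk−105rs−49r−195k**2+355ks+105k−150s**2−70s), so (8r+8k−10s+11) is a factor with cofactor 91rk−105rs−49r−195k**2+355ks+105k−150s**2−70s.
The cofactor groups again: 91rk−105rs−49r−195k**2+355ks+105k−150s**2−70s = 7r(13k−15s−7) + (−15k+10s)(13k−15s−7); both groups contain (13k−15s−7), giving (7r−15k+10s)(13k−15s−7).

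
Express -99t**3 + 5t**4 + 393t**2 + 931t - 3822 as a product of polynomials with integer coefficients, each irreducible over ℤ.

(5t - 14)(t + 3)(t - 13)(t - 7)

Among the possible rational roots, t = 13 is a root, so (t - 13) divides it; the quotient is 5t**3 - 34t**2 - 49t + 294.
Then t = 14/5 is a root, so (5t - 14) divides it; the quotient is t**2 - 4t - 21.
The remaining quadratic factors as (t + 3)(t - 7).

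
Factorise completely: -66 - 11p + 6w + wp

Group as (wp + 6w) + (-11p - 66) = w(p + 6) - 11(p + 6).
Both groups share the factor (p + 6).

(p + 6)(w - 11)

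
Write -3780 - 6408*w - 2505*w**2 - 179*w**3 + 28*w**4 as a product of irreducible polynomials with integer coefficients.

Testing divisors of the constant over divisors of the leading coefficient, w = -6/7 is a root, so (7*w + 6) divides it; the quotient is 4*w**3 - 29*w**2 - 333*w - 630.
Next, w = -15/4 is a root, so (4*w + 15) is a factor; dividing leaves w**2 - 11*w - 42.
The remaining quadratic factors as (w - 14)(w + 3).

(4*w + 15)*(7*w + 6)*(w + 3)*(w - 14)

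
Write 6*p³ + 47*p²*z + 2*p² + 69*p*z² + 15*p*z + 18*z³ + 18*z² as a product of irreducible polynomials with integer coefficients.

Group: 3*p*(2*p² + 15*p*z + 18*z²) + (z + 1)*(2*p² + 15*p*z + 18*z²); both groups contain (2*p² + 15*p*z + 18*z²), so (3*p + z + 1) is a factor with cofactor 2*p² + 15*p*z + 18*z².
The cofactor groups again: 2*p² + 15*p*z + 18*z² = 2*p*(p + 6*z) + 3*z*(p + 6*z); both groups contain (p + 6*z), giving (2*p + 3*z)*(p + 6*z).

(2*p + 3*z)*(3*p + z + 1)*(p + 6*z)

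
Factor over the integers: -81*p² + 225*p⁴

9*p²*(5*p + 3)*(5*p - 3)

Every term has a factor of 9*p². Then 25*p² - 9 = (5*p)² − (3)².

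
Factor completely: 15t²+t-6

Need a pair with product 15·(-6) = -90 and sum 1: that's 10 and -9.
Split the middle term: 15t²+10t - 9t-6 = 5t(3t+2) - 3(3t+2).

(3t+2)(5t-3)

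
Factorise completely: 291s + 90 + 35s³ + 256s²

(5s + 3)(7s + 5)(s + 6)

Testing divisors of the constant over divisors of the leading coefficient, s = -5/7 is a root, so (7s + 5) divides it; the quotient is 5s² + 33s + 18.
The remaining quadratic factors as (5s + 3)(s + 6).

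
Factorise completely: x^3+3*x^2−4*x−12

(x+2)*(x+3)*(x−2)

Trying the rational-root candidates, x = −2 is a root, so (x+2) divides it; the quotient is x^2+x−6.
The remaining quadratic factors as (x−2)(x+3).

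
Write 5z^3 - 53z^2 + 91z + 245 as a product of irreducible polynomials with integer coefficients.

Testing divisors of the constant over divisors of the leading coefficient, z = 7 is a root, giving the factor (z - 7) and quotient 5z^2 - 18z - 35.
The remaining quadratic factors as (z - 5)(5z + 7).

(5z + 7)(z - 5)(z - 7)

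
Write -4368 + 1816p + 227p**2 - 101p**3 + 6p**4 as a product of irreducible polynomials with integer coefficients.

(2p - 13)(3p - 7)(p + 4)(p - 12)

Among the possible rational roots, p = 12 is a root, giving the factor (p - 12) and quotient 6p**3 - 29p**2 - 121p + 364.
Next, p = 7/3 is a root, so (3p - 7) divides it; the quotient is 2p**2 - 5p - 52.
The remaining quadratic factors as (2p - 13)(p + 4).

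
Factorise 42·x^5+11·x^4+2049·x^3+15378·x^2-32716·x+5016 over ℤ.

(6·x-1)·(7·x-11)·(x+6)·(x^2-4·x+76)

Testing divisors of the constant over divisors of the leading coefficient, x = 11/7 is a root, so (7·x-11) is a factor; dividing leaves 6·x^4+11·x^3+310·x^2+2684·x-456.
Then x = -6 is a root, so (x+6) divides it; the quotient is 6·x^3-25·x^2+460·x-76.
Next, x = 1/6 is a root, so (6·x-1) is a factor; dividing leaves x^2-4·x+76.
The quadratic x^2-4·x+76 has discriminant -288 < 0 and is irreducible over ℤ.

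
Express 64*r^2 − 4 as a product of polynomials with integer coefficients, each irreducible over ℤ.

Factor out 4, leaving 16*r^2 − 1, which is a difference of two squares.

4*(4*r + 1)*(4*r − 1)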